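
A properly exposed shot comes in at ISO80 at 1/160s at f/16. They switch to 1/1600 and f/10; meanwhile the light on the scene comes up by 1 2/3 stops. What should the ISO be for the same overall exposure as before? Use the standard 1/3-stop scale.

Scene light: 1 2/3 stops brighter.
Shutter speed: 1/160 → 1/200 → 1/250 → 1/320 → 1/400 → 1/500 → 1/640 → 1/800 → 1/1000 → 1/1250 → 1/1600 — 3 1/3 stops faster (darker).
Aperture: f/16 → f/14 → f/13 → f/11 → f/10 — 1 1/3 stops wider (brighter).
Net so far: 1/3 stop darker. ISO: 80 → 100.

ISO 100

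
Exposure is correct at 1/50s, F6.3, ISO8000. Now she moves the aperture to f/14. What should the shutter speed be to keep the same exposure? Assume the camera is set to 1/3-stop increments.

1/10s

Aperture: f/6.3 → f/7.1 → f/8 → f/9 → f/10 → f/11 → f/13 → f/14 — 2 1/3 stops narrower (darker).
Need 2 1/3 stops brighter from the shutter speed: 1/50 → 1/40 → 1/30 → 1/25 → 1/20 → 1/15 → 1/13 → 1/10.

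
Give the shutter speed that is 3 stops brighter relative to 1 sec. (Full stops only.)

8 s

Shutter speed: 1 → 2 → 4 → 8 — 3 stops longer (brighter).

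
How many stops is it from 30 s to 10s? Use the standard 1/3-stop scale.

30 → 25 → 20 → 15 → 13 → 10 — count the steps: 5 third-stops = 1 2/3 stops.

1 2/3 stops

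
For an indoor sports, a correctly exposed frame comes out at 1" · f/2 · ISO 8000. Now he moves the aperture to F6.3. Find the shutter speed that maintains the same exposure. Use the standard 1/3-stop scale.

10 s

Aperture: f/2 → f/2.2 → f/2.5 → f/2.8 → f/3.2 → f/3.5 → f/4 → f/4.5 → f/5 → f/5.6 → f/6.3 — 3 1/3 stops stopped down (darker).
Need 3 1/3 stops brighter from the shutter speed: 1 → 1.3 → 1.6 → 2 → 2.5 → 3.2 → 4 → 5 → 6 → 8 → 10.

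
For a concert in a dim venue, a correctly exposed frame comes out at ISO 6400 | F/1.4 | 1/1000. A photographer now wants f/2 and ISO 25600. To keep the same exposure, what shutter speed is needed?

1/2000s

Aperture: f/1.4 → f/2 — 1 stop narrower (darker).
ISO: 6400 → 12800 → 25600 — 2 stops raised (brighter).
Net change so far: 1 stop brighter. Offset with the shutter speed: 1/1000 → 1/2000.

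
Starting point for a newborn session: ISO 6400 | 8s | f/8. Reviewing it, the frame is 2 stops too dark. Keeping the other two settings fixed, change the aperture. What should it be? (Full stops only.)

f/4

Underexposed by 2 stops → need 2 stops brighter.
Aperture: f/8 → f/5.6 → f/4.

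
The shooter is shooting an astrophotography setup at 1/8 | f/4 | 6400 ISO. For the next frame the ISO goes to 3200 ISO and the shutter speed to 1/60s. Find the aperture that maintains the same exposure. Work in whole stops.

ISO: 6400 → 3200 — 1 stop dropped (darker).
Shutter speed: 1/8 → 1/15 → 1/30 → 1/60 — 3 stops shorter (darker).
Net change so far: 4 stops darker. Offset with the aperture: f/4 → f/2.8 → f/2 → f/1.4 → f/1.0.

f/1.0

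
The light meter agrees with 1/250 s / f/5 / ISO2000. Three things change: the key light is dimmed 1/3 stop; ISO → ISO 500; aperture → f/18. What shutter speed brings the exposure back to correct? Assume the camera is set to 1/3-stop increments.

Scene light: 1/3 stop darker.
ISO: 2000 → 1600 → 1250 → 1000 → 800 → 640 → 500 — 2 stops lower (darker).
Aperture: f/5 → f/5.6 → f/6.3 → f/7.1 → f/8 → f/9 → f/10 → f/11 → f/13 → f/14 → f/16 → f/18 — 3 2/3 stops stopped down (darker).
Net so far: 6 stops darker. Shutter speed: 1/250 → 1/200 → 1/160 → 1/125 → 1/100 → 1/80 → 1/60 → 1/50 → 1/40 → 1/30 → 1/25 → 1/20 → 1/15 → 1/13 → 1/10 → 1/8 → 1/6 → 1/5 → 1/4.

1/4s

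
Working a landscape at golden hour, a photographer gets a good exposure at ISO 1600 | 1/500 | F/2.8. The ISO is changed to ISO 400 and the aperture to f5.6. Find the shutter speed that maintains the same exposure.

ISO: 1600 → 800 → 400 — 2 stops lower (darker).
Aperture: f/2.8 → f/4 → f/5.6 — 2 stops stopped down (darker).
Net change so far: 4 stops darker. Offset with the shutter speed: 1/500 → 1/250 → 1/125 → 1/60 → 1/30.

1/30s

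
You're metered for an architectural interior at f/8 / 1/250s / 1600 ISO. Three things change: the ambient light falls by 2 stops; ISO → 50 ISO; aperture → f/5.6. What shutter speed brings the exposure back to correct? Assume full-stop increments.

Scene light: 2 stops darker.
ISO: 1600 → 800 → 400 → 200 → 100 → 50 — 5 stops lower (darker).
Aperture: f/8 → f/5.6 — 1 stop opened up (brighter).
Net so far: 6 stops darker. Shutter speed: 1/250 → 1/125 → 1/60 → 1/30 → 1/15 → 1/8 → 1/4.

1/4s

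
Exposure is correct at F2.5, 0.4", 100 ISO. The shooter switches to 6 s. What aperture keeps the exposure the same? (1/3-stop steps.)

f/10

Shutter speed: 0.4 → 0.5 → 0.6 → 0.8 → 1 → 1.3 → 1.6 → 2 → 2.5 → 3.2 → 4 → 5 → 6 — 4 stops slower (brighter).
Need 4 stops darker from the aperture: f/2.5 → f/2.8 → f/3.2 → f/3.5 → f/4 → f/4.5 → f/5 → f/5.6 → f/6.3 → f/7.1 → f/8 → f/9 → f/10.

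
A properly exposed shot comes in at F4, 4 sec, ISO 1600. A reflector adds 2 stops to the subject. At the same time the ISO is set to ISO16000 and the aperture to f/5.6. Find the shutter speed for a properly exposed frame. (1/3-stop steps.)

1/5s

Scene light: 2 stops brighter.
ISO: 1600 → 2000 → 2500 → 3200 → 4000 → 5000 → 6400 → 8000 → 10000 → 12800 → 16000 — 3 1/3 stops raised (brighter).
Aperture: f/4 → f/4.5 → f/5 → f/5.6 — 1 stop narrower (darker).
Net so far: 4 1/3 stops brighter. Shutter speed: 4 → 3.2 → 2.5 → 2 → 1.6 → 1.3 → 1 → 0.8 → 0.6 → 0.5 → 0.4 → 0.3 → 1/4 → 1/5.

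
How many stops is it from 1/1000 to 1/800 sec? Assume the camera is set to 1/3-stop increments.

1/1000 → 1/800 — count the steps: 1 third-stops = 1/3 stop.

1/3 stop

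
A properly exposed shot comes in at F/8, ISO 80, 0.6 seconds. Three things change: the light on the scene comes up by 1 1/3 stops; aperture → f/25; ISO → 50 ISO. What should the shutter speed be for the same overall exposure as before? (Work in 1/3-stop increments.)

Scene light: 1 1/3 stops brighter.
Aperture: f/8 → f/9 → f/10 → f/11 → f/13 → f/14 → f/16 → f/18 → f/20 → f/22 → f/25 — 3 1/3 stops smaller aperture (darker).
ISO: 80 → 64 → 50 — 2/3 stop lower (darker).
Net so far: 2 2/3 stops darker. Shutter speed: 0.6 → 0.8 → 1 → 1.3 → 1.6 → 2 → 2.5 → 3.2 → 4.

4 s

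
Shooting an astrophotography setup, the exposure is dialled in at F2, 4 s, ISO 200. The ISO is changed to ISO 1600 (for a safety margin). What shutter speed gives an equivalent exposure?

ISO: 200 → 400 → 800 → 1600 — 3 stops higher (brighter).
Need 3 stops darker from the shutter speed: 4 → 2 → 1 → 1/2.

1/2s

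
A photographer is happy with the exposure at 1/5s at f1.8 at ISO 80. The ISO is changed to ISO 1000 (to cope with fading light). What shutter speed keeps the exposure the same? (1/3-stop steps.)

ISO: 80 → 100 → 125 → 160 → 200 → 250 → 320 → 400 → 500 → 640 → 800 → 1000 — 3 2/3 stops raised (brighter).
Need 3 2/3 stops darker from the shutter speed: 1/5 → 1/6 → 1/8 → 1/10 → 1/13 → 1/15 → 1/20 → 1/25 → 1/30 → 1/40 → 1/50 → 1/60.

1/60s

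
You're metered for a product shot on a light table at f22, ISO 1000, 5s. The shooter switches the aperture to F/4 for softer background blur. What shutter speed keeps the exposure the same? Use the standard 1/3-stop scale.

1/6s

Aperture: f/22 → f/20 → f/18 → f/16 → f/14 → f/13 → f/11 → f/10 → f/9 → f/8 → f/7.1 → f/6.3 → f/5.6 → f/5 → f/4.5 → f/4 — 5 stops opened up (brighter).
Need 5 stops darker from the shutter speed: 5 → 4 → 3.2 → 2.5 → 2 → 1.6 → 1.3 → 1 → 0.8 → 0.6 → 0.5 → 0.4 → 0.3 → 1/4 → 1/5 → 1/6.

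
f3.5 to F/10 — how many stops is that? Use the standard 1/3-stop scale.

f/3.5 → f/4 → f/4.5 → f/5 → f/5.6 → f/6.3 → f/7.1 → f/8 → f/9 → f/10 — count the steps: 9 third-stops = 3 stops.

3 stops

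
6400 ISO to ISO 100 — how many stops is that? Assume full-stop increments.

6400 → 3200 → 1600 → 800 → 400 → 200 → 100 — count the steps: 6 stops.

6 stops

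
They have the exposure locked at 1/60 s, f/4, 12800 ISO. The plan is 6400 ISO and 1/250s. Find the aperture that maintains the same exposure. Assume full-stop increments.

ISO: 12800 → 6400 — 1 stop dropped (darker).
Shutter speed: 1/60 → 1/125 → 1/250 — 2 stops shorter (darker).
Net change so far: 3 stops darker. Offset with the aperture: f/4 → f/2.8 → f/2 → f/1.4.

f/1.4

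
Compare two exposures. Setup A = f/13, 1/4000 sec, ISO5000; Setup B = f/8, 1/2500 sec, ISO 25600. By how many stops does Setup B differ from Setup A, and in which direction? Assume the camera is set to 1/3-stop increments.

4 1/3 stops brighter

Aperture: f/13 → f/11 → f/10 → f/9 → f/8 — 1 1/3 stops opened up (brighter).
Shutter speed: 1/4000 → 1/3200 → 1/2500 — 2/3 stop slower (brighter).
ISO: 5000 → 6400 → 8000 → 10000 → 12800 → 16000 → 20000 → 25600 — 2 1/3 stops raised (brighter).
Net: +1 1/3 +2/3 +2 1/3 = +4 1/3 stops.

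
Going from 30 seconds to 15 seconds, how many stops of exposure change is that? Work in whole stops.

30 → 15 — count the steps: 1 stop.

1 stop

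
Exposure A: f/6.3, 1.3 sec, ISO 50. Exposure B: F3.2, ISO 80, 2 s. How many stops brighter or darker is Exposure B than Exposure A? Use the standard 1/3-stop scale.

Aperture: f/6.3 → f/5.6 → f/5 → f/4.5 → f/4 → f/3.5 → f/3.2 — 2 stops wider (brighter).
Shutter speed: 1.3 → 1.6 → 2 — 2/3 stop slower (brighter).
ISO: 50 → 64 → 80 — 2/3 stop higher (brighter).
Net: +2 +2/3 +2/3 = +3 1/3 stops.

3 1/3 stops brighter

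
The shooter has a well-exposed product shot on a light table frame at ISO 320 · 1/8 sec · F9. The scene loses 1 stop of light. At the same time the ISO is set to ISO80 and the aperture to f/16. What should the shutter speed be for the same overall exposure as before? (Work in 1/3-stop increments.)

Scene light: 1 stop darker.
ISO: 320 → 250 → 200 → 160 → 125 → 100 → 80 — 2 stops lower (darker).
Aperture: f/9 → f/10 → f/11 → f/13 → f/14 → f/16 — 1 2/3 stops smaller aperture (darker).
Net so far: 4 2/3 stops darker. Shutter speed: 1/8 → 1/6 → 1/5 → 1/4 → 0.3 → 0.4 → 0.5 → 0.6 → 0.8 → 1 → 1.3 → 1.6 → 2 → 2.5 → 3.2.

3.2 s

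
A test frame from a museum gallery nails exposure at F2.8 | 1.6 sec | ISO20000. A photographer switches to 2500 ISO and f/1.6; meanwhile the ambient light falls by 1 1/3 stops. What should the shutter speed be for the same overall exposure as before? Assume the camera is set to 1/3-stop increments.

Scene light: 1 1/3 stops darker.
ISO: 20000 → 16000 → 12800 → 10000 → 8000 → 6400 → 5000 → 4000 → 3200 → 2500 — 3 stops lower (darker).
Aperture: f/2.8 → f/2.5 → f/2.2 → f/2 → f/1.8 → f/1.6 — 1 2/3 stops wider (brighter).
Net so far: 2 2/3 stops darker. Shutter speed: 1.6 → 2 → 2.5 → 3.2 → 4 → 5 → 6 → 8 → 10.

10 s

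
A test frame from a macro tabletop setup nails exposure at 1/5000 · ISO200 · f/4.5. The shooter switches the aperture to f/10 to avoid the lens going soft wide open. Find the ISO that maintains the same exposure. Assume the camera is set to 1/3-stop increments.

ISO 1000

Aperture: f/4.5 → f/5 → f/5.6 → f/6.3 → f/7.1 → f/8 → f/9 → f/10 — 2 1/3 stops stopped down (darker).
Need 2 1/3 stops brighter from the ISO: 200 → 250 → 320 → 400 → 500 → 640 → 800 → 1000.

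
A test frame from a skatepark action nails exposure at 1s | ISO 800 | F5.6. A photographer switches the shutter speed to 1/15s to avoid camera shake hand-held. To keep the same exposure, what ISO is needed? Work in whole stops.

Shutter speed: 1 → 1/2 → 1/4 → 1/8 → 1/15 — 4 stops faster (darker).
Need 4 stops brighter from the ISO: 800 → 1600 → 3200 → 6400 → 12800.

ISO 12800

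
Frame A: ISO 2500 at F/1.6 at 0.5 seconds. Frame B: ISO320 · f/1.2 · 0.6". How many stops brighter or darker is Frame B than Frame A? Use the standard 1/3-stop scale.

2 stops darker

Aperture: f/1.6 → f/1.4 → f/1.2 — 2/3 stop wider (brighter).
Shutter speed: 0.5 → 0.6 — 1/3 stop longer (brighter).
ISO: 2500 → 2000 → 1600 → 1250 → 1000 → 800 → 640 → 500 → 400 → 320 — 3 stops dropped (darker).
Net: +2/3 +1/3 −3 = −2 stops.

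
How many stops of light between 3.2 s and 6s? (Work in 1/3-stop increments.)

1 stop

3.2 → 4 → 5 → 6 — count the steps: 3 third-stops = 1 stop.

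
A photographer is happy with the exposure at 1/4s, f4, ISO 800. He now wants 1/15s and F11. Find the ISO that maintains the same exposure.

Shutter speed: 1/4 → 1/8 → 1/15 — 2 stops faster (darker).
Aperture: f/4 → f/5.6 → f/8 → f/11 — 3 stops stopped down (darker).
Net change so far: 5 stops darker. Offset with the ISO: 800 → 1600 → 3200 → 6400 → 12800 → 25600.

ISO 25600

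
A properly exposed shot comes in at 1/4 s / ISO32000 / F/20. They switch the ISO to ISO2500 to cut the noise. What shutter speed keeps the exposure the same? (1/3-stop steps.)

ISO: 32000 → 25600 → 20000 → 16000 → 12800 → 10000 → 8000 → 6400 → 5000 → 4000 → 3200 → 2500 — 3 2/3 stops lower (darker).
Need 3 2/3 stops brighter from the shutter speed: 1/4 → 0.3 → 0.4 → 0.5 → 0.6 → 0.8 → 1 → 1.3 → 1.6 → 2 → 2.5 → 3.2.

3.2 s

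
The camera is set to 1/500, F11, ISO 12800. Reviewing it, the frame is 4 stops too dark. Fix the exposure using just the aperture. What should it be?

Underexposed by 4 stops → need 4 stops brighter.
Aperture: f/11 → f/8 → f/5.6 → f/4 → f/2.8.

f/2.8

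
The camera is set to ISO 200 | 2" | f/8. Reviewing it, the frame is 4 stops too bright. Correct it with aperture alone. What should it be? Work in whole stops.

Overexposed by 4 stops → need 4 stops darker.
Aperture: f/8 → f/11 → f/16 → f/22 → f/32.

f/32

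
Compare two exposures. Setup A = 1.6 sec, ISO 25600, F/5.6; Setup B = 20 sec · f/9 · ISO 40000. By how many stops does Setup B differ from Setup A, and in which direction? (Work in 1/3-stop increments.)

3 stops brighter

Aperture: f/5.6 → f/6.3 → f/7.1 → f/8 → f/9 — 1 1/3 stops stopped down (darker).
Shutter speed: 1.6 → 2 → 2.5 → 3.2 → 4 → 5 → 6 → 8 → 10 → 13 → 15 → 20 — 3 2/3 stops slower (brighter).
ISO: 25600 → 32000 → 40000 — 2/3 stop raised (brighter).
Net: −1 1/3 +3 2/3 +2/3 = +3 stops.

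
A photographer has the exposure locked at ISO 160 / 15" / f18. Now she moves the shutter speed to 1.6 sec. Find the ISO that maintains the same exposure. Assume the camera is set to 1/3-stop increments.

ISO 1600

Shutter speed: 15 → 13 → 10 → 8 → 6 → 5 → 4 → 3.2 → 2.5 → 2 → 1.6 — 3 1/3 stops faster (darker).
Need 3 1/3 stops brighter from the ISO: 160 → 200 → 250 → 320 → 400 → 500 → 640 → 800 → 1000 → 1250 → 1600.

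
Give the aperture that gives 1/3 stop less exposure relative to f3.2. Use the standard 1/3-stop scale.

f/3.5

Aperture: f/3.2 → f/3.5 — 1/3 stop narrower (darker).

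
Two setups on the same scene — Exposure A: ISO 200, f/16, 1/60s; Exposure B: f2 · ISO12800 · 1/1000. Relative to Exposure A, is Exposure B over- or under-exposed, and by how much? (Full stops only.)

Aperture: f/16 → f/11 → f/8 → f/5.6 → f/4 → f/2.8 → f/2 — 6 stops opened up (brighter).
Shutter speed: 1/60 → 1/125 → 1/250 → 1/500 → 1/1000 — 4 stops faster (darker).
ISO: 200 → 400 → 800 → 1600 → 3200 → 6400 → 12800 — 6 stops raised (brighter).
Net: +6 −4 +6 = +8 stops.

8 stops brighter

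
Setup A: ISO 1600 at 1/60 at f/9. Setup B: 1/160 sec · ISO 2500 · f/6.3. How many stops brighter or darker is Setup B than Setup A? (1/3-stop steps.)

Aperture: f/9 → f/8 → f/7.1 → f/6.3 — 1 stop opened up (brighter).
Shutter speed: 1/60 → 1/80 → 1/100 → 1/125 → 1/160 — 1 1/3 stops shorter (darker).
ISO: 1600 → 2000 → 2500 — 2/3 stop raised (brighter).
Net: +1 −1 1/3 +2/3 = +1/3 stops.

1/3 stop brighter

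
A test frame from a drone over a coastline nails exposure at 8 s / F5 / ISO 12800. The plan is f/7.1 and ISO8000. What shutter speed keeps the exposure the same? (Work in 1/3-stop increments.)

25 s

Aperture: f/5 → f/5.6 → f/6.3 → f/7.1 — 1 stop stopped down (darker).
ISO: 12800 → 10000 → 8000 — 2/3 stop dropped (darker).
Net change so far: 1 2/3 stops darker. Offset with the shutter speed: 8 → 10 → 13 → 15 → 20 → 25.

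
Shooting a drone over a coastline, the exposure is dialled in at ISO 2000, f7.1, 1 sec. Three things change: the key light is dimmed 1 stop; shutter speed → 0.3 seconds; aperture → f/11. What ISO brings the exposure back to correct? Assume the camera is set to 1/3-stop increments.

Scene light: 1 stop darker.
Shutter speed: 1 → 0.8 → 0.6 → 0.5 → 0.4 → 0.3 — 1 2/3 stops shorter (darker).
Aperture: f/7.1 → f/8 → f/9 → f/10 → f/11 — 1 1/3 stops stopped down (darker).
Net so far: 4 stops darker. ISO: 2000 → 2500 → 3200 → 4000 → 5000 → 6400 → 8000 → 10000 → 12800 → 16000 → 20000 → 25600 → 32000.

ISO 32000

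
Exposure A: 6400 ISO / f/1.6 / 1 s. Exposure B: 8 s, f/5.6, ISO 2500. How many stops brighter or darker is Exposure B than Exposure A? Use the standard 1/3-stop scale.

Aperture: f/1.6 → f/1.8 → f/2 → f/2.2 → f/2.5 → f/2.8 → f/3.2 → f/3.5 → f/4 → f/4.5 → f/5 → f/5.6 — 3 2/3 stops stopped down (darker).
Shutter speed: 1 → 1.3 → 1.6 → 2 → 2.5 → 3.2 → 4 → 5 → 6 → 8 — 3 stops slower (brighter).
ISO: 6400 → 5000 → 4000 → 3200 → 2500 — 1 1/3 stops dropped (darker).
Net: −3 2/3 +3 −1 1/3 = −2 stops.

2 stops darker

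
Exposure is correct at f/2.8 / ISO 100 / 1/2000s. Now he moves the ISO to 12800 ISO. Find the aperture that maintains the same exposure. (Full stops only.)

f/32

ISO: 100 → 200 → 400 → 800 → 1600 → 3200 → 6400 → 12800 — 7 stops raised (brighter).
Need 7 stops darker from the aperture: f/2.8 → f/4 → f/5.6 → f/8 → f/11 → f/16 → f/22 → f/32.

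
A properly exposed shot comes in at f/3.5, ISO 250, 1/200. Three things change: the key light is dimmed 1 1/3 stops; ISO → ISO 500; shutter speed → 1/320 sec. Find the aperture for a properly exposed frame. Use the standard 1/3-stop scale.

f/2.5

Scene light: 1 1/3 stops darker.
ISO: 250 → 320 → 400 → 500 — 1 stop higher (brighter).
Shutter speed: 1/200 → 1/250 → 1/320 — 2/3 stop shorter (darker).
Net so far: 1 stop darker. Aperture: f/3.5 → f/3.2 → f/2.8 → f/2.5.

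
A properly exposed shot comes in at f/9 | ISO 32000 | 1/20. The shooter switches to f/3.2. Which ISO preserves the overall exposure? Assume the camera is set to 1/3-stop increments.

ISO 4000

Aperture: f/9 → f/8 → f/7.1 → f/6.3 → f/5.6 → f/5 → f/4.5 → f/4 → f/3.5 → f/3.2 — 3 stops wider (brighter).
Need 3 stops darker from the ISO: 32000 → 25600 → 20000 → 16000 → 12800 → 10000 → 8000 → 6400 → 5000 → 4000.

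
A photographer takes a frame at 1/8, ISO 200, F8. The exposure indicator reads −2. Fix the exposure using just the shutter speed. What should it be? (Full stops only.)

1/2s

Underexposed by 2 stops → need 2 stops brighter.
Shutter speed: 1/8 → 1/4 → 1/2.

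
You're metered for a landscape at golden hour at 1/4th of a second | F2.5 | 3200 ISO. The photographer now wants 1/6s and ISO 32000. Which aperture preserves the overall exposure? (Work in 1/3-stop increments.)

Shutter speed: 1/4 → 1/5 → 1/6 — 2/3 stop shorter (darker).
ISO: 3200 → 4000 → 5000 → 6400 → 8000 → 10000 → 12800 → 16000 → 20000 → 25600 → 32000 — 3 1/3 stops raised (brighter).
Net change so far: 2 2/3 stops brighter. Offset with the aperture: f/2.5 → f/2.8 → f/3.2 → f/3.5 → f/4 → f/4.5 → f/5 → f/5.6 → f/6.3.

f/6.3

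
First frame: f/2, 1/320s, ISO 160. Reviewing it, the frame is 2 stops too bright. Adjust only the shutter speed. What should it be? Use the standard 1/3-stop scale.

Overexposed by 2 stops → need 2 stops darker.
Shutter speed: 1/320 → 1/400 → 1/500 → 1/640 → 1/800 → 1/1000 → 1/1250.

1/1250s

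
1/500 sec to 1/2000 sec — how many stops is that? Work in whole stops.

1/500 → 1/1000 → 1/2000 — count the steps: 2 stops.

2 stops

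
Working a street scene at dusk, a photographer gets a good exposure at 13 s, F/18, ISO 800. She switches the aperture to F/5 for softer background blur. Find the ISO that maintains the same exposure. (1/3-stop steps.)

ISO 64

Aperture: f/18 → f/16 → f/14 → f/13 → f/11 → f/10 → f/9 → f/8 → f/7.1 → f/6.3 → f/5.6 → f/5 — 3 2/3 stops wider (brighter).
Need 3 2/3 stops darker from the ISO: 800 → 640 → 500 → 400 → 320 → 250 → 200 → 160 → 125 → 100 → 80 → 64.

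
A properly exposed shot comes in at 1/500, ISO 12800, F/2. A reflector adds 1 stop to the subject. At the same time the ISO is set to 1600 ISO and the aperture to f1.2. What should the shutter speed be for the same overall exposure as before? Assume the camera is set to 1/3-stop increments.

Scene light: 1 stop brighter.
ISO: 12800 → 10000 → 8000 → 6400 → 5000 → 4000 → 3200 → 2500 → 2000 → 1600 — 3 stops lower (darker).
Aperture: f/2 → f/1.8 → f/1.6 → f/1.4 → f/1.2 — 1 1/3 stops wider (brighter).
Net so far: 2/3 stop darker. Shutter speed: 1/500 → 1/400 → 1/320.

1/320s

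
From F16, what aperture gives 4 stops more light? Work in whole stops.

f/4

Aperture: f/16 → f/11 → f/8 → f/5.6 → f/4 — 4 stops wider (brighter).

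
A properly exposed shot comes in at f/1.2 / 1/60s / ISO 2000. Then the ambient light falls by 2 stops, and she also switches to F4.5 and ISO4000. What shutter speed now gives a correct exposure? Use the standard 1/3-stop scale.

0.4 s

Scene light: 2 stops darker.
Aperture: f/1.2 → f/1.4 → f/1.6 → f/1.8 → f/2 → f/2.2 → f/2.5 → f/2.8 → f/3.2 → f/3.5 → f/4 → f/4.5 — 3 2/3 stops stopped down (darker).
ISO: 2000 → 2500 → 3200 → 4000 — 1 stop raised (brighter).
Net so far: 4 2/3 stops darker. Shutter speed: 1/60 → 1/50 → 1/40 → 1/30 → 1/25 → 1/20 → 1/15 → 1/13 → 1/10 → 1/8 → 1/6 → 1/5 → 1/4 → 0.3 → 0.4.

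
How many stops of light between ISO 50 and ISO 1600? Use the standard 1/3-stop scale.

50 → 64 → 80 → 100 → 125 → 160 → 200 → 250 → 320 → 400 → 500 → 640 → 800 → 1000 → 1250 → 1600 — count the steps: 15 third-stops = 5 stops.

5 stops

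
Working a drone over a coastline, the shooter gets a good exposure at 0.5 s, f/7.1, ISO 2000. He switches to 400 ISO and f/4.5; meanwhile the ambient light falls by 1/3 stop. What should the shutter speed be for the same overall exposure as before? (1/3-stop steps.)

Scene light: 1/3 stop darker.
ISO: 2000 → 1600 → 1250 → 1000 → 800 → 640 → 500 → 400 — 2 1/3 stops lower (darker).
Aperture: f/7.1 → f/6.3 → f/5.6 → f/5 → f/4.5 — 1 1/3 stops wider (brighter).
Net so far: 1 1/3 stops darker. Shutter speed: 0.5 → 0.6 → 0.8 → 1 → 1.3.

1.3 s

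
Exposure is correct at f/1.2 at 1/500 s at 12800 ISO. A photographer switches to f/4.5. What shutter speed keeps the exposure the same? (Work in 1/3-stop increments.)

Aperture: f/1.2 → f/1.4 → f/1.6 → f/1.8 → f/2 → f/2.2 → f/2.5 → f/2.8 → f/3.2 → f/3.5 → f/4 → f/4.5 — 3 2/3 stops stopped down (darker).
Need 3 2/3 stops brighter from the shutter speed: 1/500 → 1/400 → 1/320 → 1/250 → 1/200 → 1/160 → 1/125 → 1/100 → 1/80 → 1/60 → 1/50 → 1/40.

1/40s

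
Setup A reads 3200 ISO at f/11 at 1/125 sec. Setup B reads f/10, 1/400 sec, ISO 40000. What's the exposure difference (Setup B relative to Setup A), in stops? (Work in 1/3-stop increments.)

Aperture: f/11 → f/10 — 1/3 stop opened up (brighter).
Shutter speed: 1/125 → 1/160 → 1/200 → 1/250 → 1/320 → 1/400 — 1 2/3 stops faster (darker).
ISO: 3200 → 4000 → 5000 → 6400 → 8000 → 10000 → 12800 → 16000 → 20000 → 25600 → 32000 → 40000 — 3 2/3 stops raised (brighter).
Net: +1/3 −1 2/3 +3 2/3 = +2 1/3 stops.

2 1/3 stops brighter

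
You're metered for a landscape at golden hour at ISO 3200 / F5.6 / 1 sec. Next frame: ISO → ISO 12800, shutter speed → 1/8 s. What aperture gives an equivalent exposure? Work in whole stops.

f/4

ISO: 3200 → 6400 → 12800 — 2 stops raised (brighter).
Shutter speed: 1 → 1/2 → 1/4 → 1/8 — 3 stops shorter (darker).
Net change so far: 1 stop darker. Offset with the aperture: f/5.6 → f/4.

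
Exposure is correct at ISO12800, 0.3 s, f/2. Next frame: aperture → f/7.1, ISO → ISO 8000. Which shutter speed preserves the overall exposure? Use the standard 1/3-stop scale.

6 s

Aperture: f/2 → f/2.2 → f/2.5 → f/2.8 → f/3.2 → f/3.5 → f/4 → f/4.5 → f/5 → f/5.6 → f/6.3 → f/7.1 — 3 2/3 stops stopped down (darker).
ISO: 12800 → 10000 → 8000 — 2/3 stop lower (darker).
Net change so far: 4 1/3 stops darker. Offset with the shutter speed: 0.3 → 0.4 → 0.5 → 0.6 → 0.8 → 1 → 1.3 → 1.6 → 2 → 2.5 → 3.2 → 4 → 5 → 6.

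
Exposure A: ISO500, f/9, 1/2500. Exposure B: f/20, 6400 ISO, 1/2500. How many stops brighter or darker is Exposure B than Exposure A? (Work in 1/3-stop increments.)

Aperture: f/9 → f/10 → f/11 → f/13 → f/14 → f/16 → f/18 → f/20 — 2 1/3 stops stopped down (darker).
Shutter speed: unchanged.
ISO: 500 → 640 → 800 → 1000 → 1250 → 1600 → 2000 → 2500 → 3200 → 4000 → 5000 → 6400 — 3 2/3 stops higher (brighter).
Net: −2 1/3 +3 2/3 = +1 1/3 stops.

1 1/3 stops brighter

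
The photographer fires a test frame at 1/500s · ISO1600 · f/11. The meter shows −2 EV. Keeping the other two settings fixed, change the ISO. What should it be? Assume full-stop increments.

Underexposed by 2 stops → need 2 stops brighter.
ISO: 1600 → 3200 → 6400.

ISO 6400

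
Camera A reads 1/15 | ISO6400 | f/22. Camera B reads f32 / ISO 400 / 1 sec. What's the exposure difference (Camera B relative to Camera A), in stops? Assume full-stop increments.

Aperture: f/22 → f/32 — 1 stop narrower (darker).
Shutter speed: 1/15 → 1/8 → 1/4 → 1/2 → 1 — 4 stops longer (brighter).
ISO: 6400 → 3200 → 1600 → 800 → 400 — 4 stops lower (darker).
Net: −1 +4 −4 = −1 stop.

1 stop darker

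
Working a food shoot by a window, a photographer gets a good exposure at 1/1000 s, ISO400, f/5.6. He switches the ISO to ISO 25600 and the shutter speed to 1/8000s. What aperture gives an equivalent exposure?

f/16

ISO: 400 → 800 → 1600 → 3200 → 6400 → 12800 → 25600 — 6 stops raised (brighter).
Shutter speed: 1/1000 → 1/2000 → 1/4000 → 1/8000 — 3 stops faster (darker).
Net change so far: 3 stops brighter. Offset with the aperture: f/5.6 → f/8 → f/11 → f/16.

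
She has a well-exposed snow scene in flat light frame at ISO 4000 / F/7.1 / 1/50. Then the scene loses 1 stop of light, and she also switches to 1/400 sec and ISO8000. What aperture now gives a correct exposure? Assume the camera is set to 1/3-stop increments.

Scene light: 1 stop darker.
Shutter speed: 1/50 → 1/60 → 1/80 → 1/100 → 1/125 → 1/160 → 1/200 → 1/250 → 1/320 → 1/400 — 3 stops shorter (darker).
ISO: 4000 → 5000 → 6400 → 8000 — 1 stop higher (brighter).
Net so far: 3 stops darker. Aperture: f/7.1 → f/6.3 → f/5.6 → f/5 → f/4.5 → f/4 → f/3.5 → f/3.2 → f/2.8 → f/2.5.

f/2.5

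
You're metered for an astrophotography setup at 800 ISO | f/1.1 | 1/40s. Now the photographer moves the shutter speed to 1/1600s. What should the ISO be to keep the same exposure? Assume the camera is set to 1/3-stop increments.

Shutter speed: 1/40 → 1/50 → 1/60 → 1/80 → 1/100 → 1/125 → 1/160 → 1/200 → 1/250 → 1/320 → 1/400 → 1/500 → 1/640 → 1/800 → 1/1000 → 1/1250 → 1/1600 — 5 1/3 stops shorter (darker).
Need 5 1/3 stops brighter from the ISO: 800 → 1000 → 1250 → 1600 → 2000 → 2500 → 3200 → 4000 → 5000 → 6400 → 8000 → 10000 → 12800 → 16000 → 20000 → 25600 → 32000.

ISO 32000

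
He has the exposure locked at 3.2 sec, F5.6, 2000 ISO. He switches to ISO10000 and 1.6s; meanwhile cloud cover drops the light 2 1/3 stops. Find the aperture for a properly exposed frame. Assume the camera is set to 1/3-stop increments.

f/4

Scene light: 2 1/3 stops darker.
ISO: 2000 → 2500 → 3200 → 4000 → 5000 → 6400 → 8000 → 10000 — 2 1/3 stops higher (brighter).
Shutter speed: 3.2 → 2.5 → 2 → 1.6 — 1 stop faster (darker).
Net so far: 1 stop darker. Aperture: f/5.6 → f/5 → f/4.5 → f/4.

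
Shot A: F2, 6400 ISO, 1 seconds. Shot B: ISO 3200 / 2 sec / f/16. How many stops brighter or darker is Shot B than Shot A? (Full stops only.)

Aperture: f/2 → f/2.8 → f/4 → f/5.6 → f/8 → f/11 → f/16 — 6 stops smaller aperture (darker).
Shutter speed: 1 → 2 — 1 stop slower (brighter).
ISO: 6400 → 3200 — 1 stop lower (darker).
Net: −6 +1 −1 = −6 stops.

6 stops darker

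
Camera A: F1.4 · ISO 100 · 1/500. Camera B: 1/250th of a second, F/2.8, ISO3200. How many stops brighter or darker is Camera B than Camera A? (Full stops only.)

4 stops brighter

Aperture: f/1.4 → f/2 → f/2.8 — 2 stops stopped down (darker).
Shutter speed: 1/500 → 1/250 — 1 stop slower (brighter).
ISO: 100 → 200 → 400 → 800 → 1600 → 3200 — 5 stops higher (brighter).
Net: −2 +1 +5 = +4 stops.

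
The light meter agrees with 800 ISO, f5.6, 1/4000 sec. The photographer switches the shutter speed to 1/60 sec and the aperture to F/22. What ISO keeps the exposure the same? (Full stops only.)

ISO 200

Shutter speed: 1/4000 → 1/2000 → 1/1000 → 1/500 → 1/250 → 1/125 → 1/60 — 6 stops slower (brighter).
Aperture: f/5.6 → f/8 → f/11 → f/16 → f/22 — 4 stops smaller aperture (darker).
Net change so far: 2 stops brighter. Offset with the ISO: 800 → 400 → 200.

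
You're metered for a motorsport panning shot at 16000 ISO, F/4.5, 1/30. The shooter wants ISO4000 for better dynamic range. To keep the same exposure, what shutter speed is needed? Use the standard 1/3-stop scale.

1/8s

ISO: 16000 → 12800 → 10000 → 8000 → 6400 → 5000 → 4000 — 2 stops lower (darker).
Need 2 stops brighter from the shutter speed: 1/30 → 1/25 → 1/20 → 1/15 → 1/13 → 1/10 → 1/8.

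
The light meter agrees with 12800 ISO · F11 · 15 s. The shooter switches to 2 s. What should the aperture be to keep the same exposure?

f/4

Shutter speed: 15 → 8 → 4 → 2 — 3 stops shorter (darker).
Need 3 stops brighter from the aperture: f/11 → f/8 → f/5.6 → f/4.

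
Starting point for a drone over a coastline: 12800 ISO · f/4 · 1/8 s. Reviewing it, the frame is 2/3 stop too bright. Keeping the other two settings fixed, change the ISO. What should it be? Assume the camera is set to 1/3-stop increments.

ISO 8000

Overexposed by 2/3 stop → need 2/3 stop darker.
ISO: 12800 → 10000 → 8000.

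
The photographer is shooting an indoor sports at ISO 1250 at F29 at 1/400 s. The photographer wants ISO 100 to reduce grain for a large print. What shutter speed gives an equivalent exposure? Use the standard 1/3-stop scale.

ISO: 1250 → 1000 → 800 → 640 → 500 → 400 → 320 → 250 → 200 → 160 → 125 → 100 — 3 2/3 stops lower (darker).
Need 3 2/3 stops brighter from the shutter speed: 1/400 → 1/320 → 1/250 → 1/200 → 1/160 → 1/125 → 1/100 → 1/80 → 1/60 → 1/50 → 1/40 → 1/30.

1/30s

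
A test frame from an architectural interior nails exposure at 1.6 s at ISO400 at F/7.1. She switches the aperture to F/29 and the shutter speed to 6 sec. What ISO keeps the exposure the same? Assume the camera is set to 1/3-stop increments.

ISO 1600

Aperture: f/7.1 → f/8 → f/9 → f/10 → f/11 → f/13 → f/14 → f/16 → f/18 → f/20 → f/22 → f/25 → f/29 — 4 stops stopped down (darker).
Shutter speed: 1.6 → 2 → 2.5 → 3.2 → 4 → 5 → 6 — 2 stops slower (brighter).
Net change so far: 2 stops darker. Offset with the ISO: 400 → 500 → 640 → 800 → 1000 → 1250 → 1600.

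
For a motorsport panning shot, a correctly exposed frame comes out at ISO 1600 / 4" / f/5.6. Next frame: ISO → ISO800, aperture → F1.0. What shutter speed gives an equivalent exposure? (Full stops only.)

ISO: 1600 → 800 — 1 stop lower (darker).
Aperture: f/5.6 → f/4 → f/2.8 → f/2 → f/1.4 → f/1.0 — 5 stops wider (brighter).
Net change so far: 4 stops brighter. Offset with the shutter speed: 4 → 2 → 1 → 1/2 → 1/4.

1/4s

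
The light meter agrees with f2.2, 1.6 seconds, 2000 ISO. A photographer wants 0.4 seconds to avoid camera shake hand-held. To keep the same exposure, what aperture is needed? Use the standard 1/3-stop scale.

f/1.1

Shutter speed: 1.6 → 1.3 → 1 → 0.8 → 0.6 → 0.5 → 0.4 — 2 stops shorter (darker).
Need 2 stops brighter from the aperture: f/2.2 → f/2 → f/1.8 → f/1.6 → f/1.4 → f/1.2 → f/1.1.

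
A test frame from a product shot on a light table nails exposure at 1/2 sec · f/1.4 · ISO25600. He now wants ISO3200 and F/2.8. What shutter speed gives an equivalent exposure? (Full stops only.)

ISO: 25600 → 12800 → 6400 → 3200 — 3 stops dropped (darker).
Aperture: f/1.4 → f/2 → f/2.8 — 2 stops narrower (darker).
Net change so far: 5 stops darker. Offset with the shutter speed: 1/2 → 1 → 2 → 4 → 8 → 15.

15 s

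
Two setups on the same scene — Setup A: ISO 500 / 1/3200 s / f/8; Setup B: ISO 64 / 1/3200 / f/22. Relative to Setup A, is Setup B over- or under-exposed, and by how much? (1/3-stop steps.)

Aperture: f/8 → f/9 → f/10 → f/11 → f/13 → f/14 → f/16 → f/18 → f/20 → f/22 — 3 stops smaller aperture (darker).
Shutter speed: unchanged.
ISO: 500 → 400 → 320 → 250 → 200 → 160 → 125 → 100 → 80 → 64 — 3 stops lower (darker).
Net: −3 −3 = −6 stops.

6 stops darker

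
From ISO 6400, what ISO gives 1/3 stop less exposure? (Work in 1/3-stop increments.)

ISO 5000

ISO: 6400 → 5000 — 1/3 stop lower (darker).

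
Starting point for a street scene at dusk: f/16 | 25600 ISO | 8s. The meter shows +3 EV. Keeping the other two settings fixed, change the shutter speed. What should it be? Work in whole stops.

1 s

Overexposed by 3 stops → need 3 stops darker.
Shutter speed: 8 → 4 → 2 → 1.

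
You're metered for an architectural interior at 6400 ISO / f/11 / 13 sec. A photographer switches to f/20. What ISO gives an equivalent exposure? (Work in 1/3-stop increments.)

Aperture: f/11 → f/13 → f/14 → f/16 → f/18 → f/20 — 1 2/3 stops stopped down (darker).
Need 1 2/3 stops brighter from the ISO: 6400 → 8000 → 10000 → 12800 → 16000 → 20000.

ISO 20000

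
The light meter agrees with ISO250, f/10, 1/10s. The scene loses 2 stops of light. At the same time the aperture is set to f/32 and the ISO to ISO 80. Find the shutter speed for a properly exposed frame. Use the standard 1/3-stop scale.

Scene light: 2 stops darker.
Aperture: f/10 → f/11 → f/13 → f/14 → f/16 → f/18 → f/20 → f/22 → f/25 → f/29 → f/32 — 3 1/3 stops smaller aperture (darker).
ISO: 250 → 200 → 160 → 125 → 100 → 80 — 1 2/3 stops lower (darker).
Net so far: 7 stops darker. Shutter speed: 1/10 → 1/8 → 1/6 → 1/5 → 1/4 → 0.3 → 0.4 → 0.5 → 0.6 → 0.8 → 1 → 1.3 → 1.6 → 2 → 2.5 → 3.2 → 4 → 5 → 6 → 8 → 10 → 13.

13 s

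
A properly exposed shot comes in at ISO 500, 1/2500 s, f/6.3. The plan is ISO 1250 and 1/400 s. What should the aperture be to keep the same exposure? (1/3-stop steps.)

ISO: 500 → 640 → 800 → 1000 → 1250 — 1 1/3 stops higher (brighter).
Shutter speed: 1/2500 → 1/2000 → 1/1600 → 1/1250 → 1/1000 → 1/800 → 1/640 → 1/500 → 1/400 — 2 2/3 stops slower (brighter).
Net change so far: 4 stops brighter. Offset with the aperture: f/6.3 → f/7.1 → f/8 → f/9 → f/10 → f/11 → f/13 → f/14 → f/16 → f/18 → f/20 → f/22 → f/25.

f/25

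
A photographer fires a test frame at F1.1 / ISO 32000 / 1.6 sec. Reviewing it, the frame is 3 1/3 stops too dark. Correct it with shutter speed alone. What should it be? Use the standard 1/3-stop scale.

15 s

Underexposed by 3 1/3 stops → need 3 1/3 stops brighter.
Shutter speed: 1.6 → 2 → 2.5 → 3.2 → 4 → 5 → 6 → 8 → 10 → 13 → 15.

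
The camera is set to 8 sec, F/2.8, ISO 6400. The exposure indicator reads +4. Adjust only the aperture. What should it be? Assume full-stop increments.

Overexposed by 4 stops → need 4 stops darker.
Aperture: f/2.8 → f/4 → f/5.6 → f/8 → f/11.

f/11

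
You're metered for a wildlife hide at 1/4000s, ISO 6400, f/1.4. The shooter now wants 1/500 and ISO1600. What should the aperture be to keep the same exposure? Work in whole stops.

f/2

Shutter speed: 1/4000 → 1/2000 → 1/1000 → 1/500 — 3 stops slower (brighter).
ISO: 6400 → 3200 → 1600 — 2 stops dropped (darker).
Net change so far: 1 stop brighter. Offset with the aperture: f/1.4 → f/2.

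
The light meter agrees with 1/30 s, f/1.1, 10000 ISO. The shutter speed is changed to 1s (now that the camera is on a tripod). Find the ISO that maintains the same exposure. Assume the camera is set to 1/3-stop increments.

ISO 320

Shutter speed: 1/30 → 1/25 → 1/20 → 1/15 → 1/13 → 1/10 → 1/8 → 1/6 → 1/5 → 1/4 → 0.3 → 0.4 → 0.5 → 0.6 → 0.8 → 1 — 5 stops longer (brighter).
Need 5 stops darker from the ISO: 10000 → 8000 → 6400 → 5000 → 4000 → 3200 → 2500 → 2000 → 1600 → 1250 → 1000 → 800 → 640 → 500 → 400 → 320.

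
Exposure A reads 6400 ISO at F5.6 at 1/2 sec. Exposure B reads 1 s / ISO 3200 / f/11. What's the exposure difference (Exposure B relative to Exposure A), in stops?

2 stops darker

Aperture: f/5.6 → f/8 → f/11 — 2 stops narrower (darker).
Shutter speed: 1/2 → 1 — 1 stop longer (brighter).
ISO: 6400 → 3200 — 1 stop dropped (darker).
Net: −2 +1 −1 = −2 stops.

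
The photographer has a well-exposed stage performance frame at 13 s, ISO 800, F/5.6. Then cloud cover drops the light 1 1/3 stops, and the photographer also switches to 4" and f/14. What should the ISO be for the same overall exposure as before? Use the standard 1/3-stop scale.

ISO 40000

Scene light: 1 1/3 stops darker.
Shutter speed: 13 → 10 → 8 → 6 → 5 → 4 — 1 2/3 stops faster (darker).
Aperture: f/5.6 → f/6.3 → f/7.1 → f/8 → f/9 → f/10 → f/11 → f/13 → f/14 — 2 2/3 stops smaller aperture (darker).
Net so far: 5 2/3 stops darker. ISO: 800 → 1000 → 1250 → 1600 → 2000 → 2500 → 3200 → 4000 → 5000 → 6400 → 8000 → 10000 → 12800 → 16000 → 20000 → 25600 → 32000 → 40000.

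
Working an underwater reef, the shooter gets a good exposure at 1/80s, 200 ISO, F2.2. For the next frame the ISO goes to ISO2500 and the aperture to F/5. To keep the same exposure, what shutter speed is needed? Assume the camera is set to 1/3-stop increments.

ISO: 200 → 250 → 320 → 400 → 500 → 640 → 800 → 1000 → 1250 → 1600 → 2000 → 2500 — 3 2/3 stops raised (brighter).
Aperture: f/2.2 → f/2.5 → f/2.8 → f/3.2 → f/3.5 → f/4 → f/4.5 → f/5 — 2 1/3 stops smaller aperture (darker).
Net change so far: 1 1/3 stops brighter. Offset with the shutter speed: 1/80 → 1/100 → 1/125 → 1/160 → 1/200.

1/200s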